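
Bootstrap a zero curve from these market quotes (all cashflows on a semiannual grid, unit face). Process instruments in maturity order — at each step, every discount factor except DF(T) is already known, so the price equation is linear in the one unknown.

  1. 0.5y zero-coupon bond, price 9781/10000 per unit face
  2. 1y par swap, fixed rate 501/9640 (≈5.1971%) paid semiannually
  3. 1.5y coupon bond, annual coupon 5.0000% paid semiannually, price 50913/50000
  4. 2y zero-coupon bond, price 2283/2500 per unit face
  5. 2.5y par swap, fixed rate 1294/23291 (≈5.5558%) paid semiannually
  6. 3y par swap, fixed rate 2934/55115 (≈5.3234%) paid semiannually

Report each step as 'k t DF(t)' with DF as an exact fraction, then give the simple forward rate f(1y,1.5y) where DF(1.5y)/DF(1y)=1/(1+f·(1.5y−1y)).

1 1/2 9781/10000
2 1 9499/10000
3 3/2 1183/1250
4 2 2283/2500
5 5/2 4353/5000
6 3 8533/10000
f(1y,1.5y) = ((9499/10000)/(1183/1250) − 1)/(1/2) = 5/676 ≈ 0.7396%

step 1 [0.5y] zero: DF = P = 9781/10000 ≈ 0.978100
step 2 [1y] swap r/2=501/19280: DF=(1 − 501/19280·(0.978100))/(1+501/19280) = 9499/10000 ≈ 0.949900
step 3 [1.5y] bond c/2=1/40: DF=(50913/50000 − 1/40·(0.978100+0.949900))/(1+1/40) = 1183/1250 ≈ 0.946400
step 4 [2y] zero: DF = P = 2283/2500 ≈ 0.913200
step 5 [2.5y] swap r/2=647/23291: DF=(1 − 647/23291·(0.978100+0.949900+0.946400+0.913200))/(1+647/23291) = 4353/5000 ≈ 0.870600
step 6 [3y] swap r/2=1467/55115: DF=(1 − 1467/55115·(0.978100+0.949900+0.946400+0.913200+0.870600))/(1+1467/55115) = 8533/10000 ≈ 0.853300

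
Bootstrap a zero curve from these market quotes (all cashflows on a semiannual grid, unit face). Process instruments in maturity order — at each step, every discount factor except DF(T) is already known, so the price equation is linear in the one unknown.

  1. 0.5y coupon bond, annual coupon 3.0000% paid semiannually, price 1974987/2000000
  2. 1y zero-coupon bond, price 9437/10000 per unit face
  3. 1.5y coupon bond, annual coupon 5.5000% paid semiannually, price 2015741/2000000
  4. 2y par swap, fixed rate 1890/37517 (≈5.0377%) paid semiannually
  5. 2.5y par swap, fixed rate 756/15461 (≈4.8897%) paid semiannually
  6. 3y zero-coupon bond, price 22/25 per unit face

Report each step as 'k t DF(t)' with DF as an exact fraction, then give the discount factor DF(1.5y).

step 1 [0.5y] bond c/2=3/200: DF=(1974987/2000000 − 3/200·(0))/(1+3/200) = 9729/10000 ≈ 0.972900
step 2 [1y] zero: DF = P = 9437/10000 ≈ 0.943700
step 3 [1.5y] bond c/2=11/400: DF=(2015741/2000000 − 11/400·(0.972900+0.943700))/(1+11/400) = 581/625 ≈ 0.929600
step 4 [2y] swap r/2=945/37517: DF=(1 − 945/37517·(0.972900+0.943700+0.929600))/(1+945/37517) = 1811/2000 ≈ 0.905500
step 5 [2.5y] swap r/2=378/15461: DF=(1 − 378/15461·(0.972900+0.943700+0.929600+0.905500))/(1+378/15461) = 4433/5000 ≈ 0.886600
step 6 [3y] zero: DF = P = 22/25 ≈ 0.880000

1 1/2 9729/10000
2 1 9437/10000
3 3/2 581/625
4 2 1811/2000
5 5/2 4433/5000
6 3 22/25
DF(1.5y) = 581/625 ≈ 0.929600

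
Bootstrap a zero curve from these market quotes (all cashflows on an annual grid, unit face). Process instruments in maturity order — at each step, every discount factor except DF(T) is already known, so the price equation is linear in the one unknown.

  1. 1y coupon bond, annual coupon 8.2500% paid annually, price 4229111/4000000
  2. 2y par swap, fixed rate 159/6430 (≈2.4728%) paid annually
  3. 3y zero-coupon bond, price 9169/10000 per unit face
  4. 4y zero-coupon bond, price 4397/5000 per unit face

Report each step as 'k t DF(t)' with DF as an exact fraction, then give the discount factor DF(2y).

step 1 [1y] bond c/1=33/400: DF=(4229111/4000000 − 33/400·(0))/(1+33/400) = 9767/10000 ≈ 0.976700
step 2 [2y] swap r/1=159/6430: DF=(1 − 159/6430·(0.976700))/(1+159/6430) = 9523/10000 ≈ 0.952300
step 3 [3y] zero: DF = P = 9169/10000 ≈ 0.916900
step 4 [4y] zero: DF = P = 4397/5000 ≈ 0.879400

1 1 9767/10000
2 2 9523/10000
3 3 9169/10000
4 4 4397/5000
DF(2y) = 9523/10000 ≈ 0.952300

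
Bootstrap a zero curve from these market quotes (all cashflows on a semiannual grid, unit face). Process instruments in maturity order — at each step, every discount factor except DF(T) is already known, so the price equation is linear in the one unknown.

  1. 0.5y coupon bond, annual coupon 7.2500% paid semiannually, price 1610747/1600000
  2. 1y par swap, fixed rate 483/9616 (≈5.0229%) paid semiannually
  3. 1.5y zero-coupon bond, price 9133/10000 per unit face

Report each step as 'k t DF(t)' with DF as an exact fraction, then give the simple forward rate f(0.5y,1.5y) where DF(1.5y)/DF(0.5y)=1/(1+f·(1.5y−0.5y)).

step 1 [0.5y] bond c/2=29/800: DF=(1610747/1600000 − 29/800·(0))/(1+29/800) = 1943/2000 ≈ 0.971500
step 2 [1y] swap r/2=483/19232: DF=(1 − 483/19232·(0.971500))/(1+483/19232) = 9517/10000 ≈ 0.951700
step 3 [1.5y] zero: DF = P = 9133/10000 ≈ 0.913300

1 1/2 1943/2000
2 1 9517/10000
3 3/2 9133/10000
f(0.5y,1.5y) = ((1943/2000)/(9133/10000) − 1)/(1) = 582/9133 ≈ 6.3725%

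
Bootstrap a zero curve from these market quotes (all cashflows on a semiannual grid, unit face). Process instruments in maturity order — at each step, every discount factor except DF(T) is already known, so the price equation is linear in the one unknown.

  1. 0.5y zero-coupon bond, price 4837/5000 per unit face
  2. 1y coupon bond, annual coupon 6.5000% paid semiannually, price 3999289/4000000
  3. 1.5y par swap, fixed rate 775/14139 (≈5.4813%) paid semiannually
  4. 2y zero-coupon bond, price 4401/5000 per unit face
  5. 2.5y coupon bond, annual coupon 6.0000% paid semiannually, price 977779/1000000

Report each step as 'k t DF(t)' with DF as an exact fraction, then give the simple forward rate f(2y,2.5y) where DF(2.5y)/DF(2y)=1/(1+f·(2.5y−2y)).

step 1 [0.5y] zero: DF = P = 4837/5000 ≈ 0.967400
step 2 [1y] bond c/2=13/400: DF=(3999289/4000000 − 13/400·(0.967400))/(1+13/400) = 9379/10000 ≈ 0.937900
step 3 [1.5y] swap r/2=775/28278: DF=(1 − 775/28278·(0.967400+0.937900))/(1+775/28278) = 369/400 ≈ 0.922500
step 4 [2y] zero: DF = P = 4401/5000 ≈ 0.880200
step 5 [2.5y] bond c/2=3/100: DF=(977779/1000000 − 3/100·(0.967400+0.937900+0.922500+0.880200))/(1+3/100) = 8413/10000 ≈ 0.841300

1 1/2 4837/5000
2 1 9379/10000
3 3/2 369/400
4 2 4401/5000
5 5/2 8413/10000
f(2y,2.5y) = ((4401/5000)/(8413/10000) − 1)/(1/2) = 778/8413 ≈ 9.2476%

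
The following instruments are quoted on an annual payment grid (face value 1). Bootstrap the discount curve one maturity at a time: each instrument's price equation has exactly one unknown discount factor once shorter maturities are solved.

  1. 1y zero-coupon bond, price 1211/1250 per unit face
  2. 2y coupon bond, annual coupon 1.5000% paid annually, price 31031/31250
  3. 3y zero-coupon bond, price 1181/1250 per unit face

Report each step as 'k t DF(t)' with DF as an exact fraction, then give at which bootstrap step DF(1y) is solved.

step 1 [1y] zero: DF = P = 1211/1250 ≈ 0.968800
step 2 [2y] bond c/1=3/200: DF=(31031/31250 − 3/200·(0.968800))/(1+3/200) = 241/250 ≈ 0.964000
step 3 [3y] zero: DF = P = 1181/1250 ≈ 0.944800

1 1 1211/1250
2 2 241/250
3 3 1181/1250
DF(1y) is solved at step 1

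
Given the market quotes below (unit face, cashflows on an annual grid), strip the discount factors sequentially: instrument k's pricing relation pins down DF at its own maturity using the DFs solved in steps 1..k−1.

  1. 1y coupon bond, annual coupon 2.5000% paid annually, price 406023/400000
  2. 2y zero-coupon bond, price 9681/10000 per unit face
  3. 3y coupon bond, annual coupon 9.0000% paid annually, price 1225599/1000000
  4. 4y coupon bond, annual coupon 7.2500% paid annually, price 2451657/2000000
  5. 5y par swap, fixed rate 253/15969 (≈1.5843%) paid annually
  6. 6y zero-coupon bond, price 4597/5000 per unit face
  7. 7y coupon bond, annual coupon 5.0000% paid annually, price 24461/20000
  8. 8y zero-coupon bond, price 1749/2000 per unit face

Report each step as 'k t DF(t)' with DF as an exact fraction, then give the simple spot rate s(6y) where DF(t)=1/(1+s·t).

step 1 [1y] bond c/1=1/40: DF=(406023/400000 − 1/40·(0))/(1+1/40) = 9903/10000 ≈ 0.990300
step 2 [2y] zero: DF = P = 9681/10000 ≈ 0.968100
step 3 [3y] bond c/1=9/100: DF=(1225599/1000000 − 9/100·(0.990300+0.968100))/(1+9/100) = 9627/10000 ≈ 0.962700
step 4 [4y] bond c/1=29/400: DF=(2451657/2000000 − 29/400·(0.990300+0.968100+0.962700))/(1+29/400) = 1891/2000 ≈ 0.945500
step 5 [5y] swap r/1=253/15969: DF=(1 − 253/15969·(0.990300+0.968100+0.962700+0.945500))/(1+253/15969) = 9241/10000 ≈ 0.924100
step 6 [6y] zero: DF = P = 4597/5000 ≈ 0.919400
step 7 [7y] bond c/1=1/20: DF=(24461/20000 − 1/20·(0.990300+0.968100+0.962700+0.945500+0.924100+0.919400))/(1+1/20) = 8929/10000 ≈ 0.892900
step 8 [8y] zero: DF = P = 1749/2000 ≈ 0.874500

1 1 9903/10000
2 2 9681/10000
3 3 9627/10000
4 4 1891/2000
5 5 9241/10000
6 6 4597/5000
7 7 8929/10000
8 8 1749/2000
s(6y) = (1/(4597/5000) − 1)/(6) = 403/27582 ≈ 1.4611%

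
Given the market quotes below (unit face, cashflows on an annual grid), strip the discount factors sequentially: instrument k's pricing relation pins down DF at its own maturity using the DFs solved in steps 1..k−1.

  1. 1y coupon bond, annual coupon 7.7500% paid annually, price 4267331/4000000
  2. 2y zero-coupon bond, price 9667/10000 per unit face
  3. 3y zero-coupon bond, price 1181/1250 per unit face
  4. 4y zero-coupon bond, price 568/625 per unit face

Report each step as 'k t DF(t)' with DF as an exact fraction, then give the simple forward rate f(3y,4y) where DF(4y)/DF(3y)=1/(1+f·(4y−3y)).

1 1 9901/10000
2 2 9667/10000
3 3 1181/1250
4 4 568/625
f(3y,4y) = ((1181/1250)/(568/625) − 1)/(1) = 45/1136 ≈ 3.9613%

step 1 [1y] bond c/1=31/400: DF=(4267331/4000000 − 31/400·(0))/(1+31/400) = 9901/10000 ≈ 0.990100
step 2 [2y] zero: DF = P = 9667/10000 ≈ 0.966700
step 3 [3y] zero: DF = P = 1181/1250 ≈ 0.944800
step 4 [4y] zero: DF = P = 568/625 ≈ 0.908800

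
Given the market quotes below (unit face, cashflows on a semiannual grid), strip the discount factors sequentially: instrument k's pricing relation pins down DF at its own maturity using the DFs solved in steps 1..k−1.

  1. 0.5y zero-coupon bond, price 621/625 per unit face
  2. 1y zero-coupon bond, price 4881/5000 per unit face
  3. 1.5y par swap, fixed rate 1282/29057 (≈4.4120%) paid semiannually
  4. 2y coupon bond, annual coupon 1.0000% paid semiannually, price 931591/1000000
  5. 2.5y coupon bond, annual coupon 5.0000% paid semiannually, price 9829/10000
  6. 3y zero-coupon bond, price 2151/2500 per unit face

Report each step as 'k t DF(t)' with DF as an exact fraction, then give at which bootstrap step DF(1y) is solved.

1 1/2 621/625
2 1 4881/5000
3 3/2 9359/10000
4 2 73/80
5 5/2 4329/5000
6 3 2151/2500
DF(1y) is solved at step 2

step 1 [0.5y] zero: DF = P = 621/625 ≈ 0.993600
step 2 [1y] zero: DF = P = 4881/5000 ≈ 0.976200
step 3 [1.5y] swap r/2=641/29057: DF=(1 − 641/29057·(0.993600+0.976200))/(1+641/29057) = 9359/10000 ≈ 0.935900
step 4 [2y] bond c/2=1/200: DF=(931591/1000000 − 1/200·(0.993600+0.976200+0.935900))/(1+1/200) = 73/80 ≈ 0.912500
step 5 [2.5y] bond c/2=1/40: DF=(9829/10000 − 1/40·(0.993600+0.976200+0.935900+0.912500))/(1+1/40) = 4329/5000 ≈ 0.865800
step 6 [3y] zero: DF = P = 2151/2500 ≈ 0.860400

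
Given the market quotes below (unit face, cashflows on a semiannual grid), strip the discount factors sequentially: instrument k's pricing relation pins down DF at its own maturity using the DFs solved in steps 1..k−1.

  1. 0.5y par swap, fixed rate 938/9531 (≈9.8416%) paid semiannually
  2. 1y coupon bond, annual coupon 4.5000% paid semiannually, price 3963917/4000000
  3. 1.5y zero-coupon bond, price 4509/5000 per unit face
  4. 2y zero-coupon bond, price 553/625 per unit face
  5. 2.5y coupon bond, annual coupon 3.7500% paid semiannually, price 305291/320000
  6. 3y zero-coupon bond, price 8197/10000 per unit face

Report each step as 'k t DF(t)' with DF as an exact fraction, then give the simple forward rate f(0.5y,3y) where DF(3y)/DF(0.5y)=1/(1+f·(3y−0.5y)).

step 1 [0.5y] swap r/2=469/9531: DF=(1 − 469/9531·(0))/(1+469/9531) = 9531/10000 ≈ 0.953100
step 2 [1y] bond c/2=9/400: DF=(3963917/4000000 − 9/400·(0.953100))/(1+9/400) = 4741/5000 ≈ 0.948200
step 3 [1.5y] zero: DF = P = 4509/5000 ≈ 0.901800
step 4 [2y] zero: DF = P = 553/625 ≈ 0.884800
step 5 [2.5y] bond c/2=3/160: DF=(305291/320000 − 3/160·(0.953100+0.948200+0.901800+0.884800))/(1+3/160) = 4343/5000 ≈ 0.868600
step 6 [3y] zero: DF = P = 8197/10000 ≈ 0.819700

1 1/2 9531/10000
2 1 4741/5000
3 3/2 4509/5000
4 2 553/625
5 5/2 4343/5000
6 3 8197/10000
f(0.5y,3y) = ((9531/10000)/(8197/10000) − 1)/(5/2) = 2668/40985 ≈ 6.5097%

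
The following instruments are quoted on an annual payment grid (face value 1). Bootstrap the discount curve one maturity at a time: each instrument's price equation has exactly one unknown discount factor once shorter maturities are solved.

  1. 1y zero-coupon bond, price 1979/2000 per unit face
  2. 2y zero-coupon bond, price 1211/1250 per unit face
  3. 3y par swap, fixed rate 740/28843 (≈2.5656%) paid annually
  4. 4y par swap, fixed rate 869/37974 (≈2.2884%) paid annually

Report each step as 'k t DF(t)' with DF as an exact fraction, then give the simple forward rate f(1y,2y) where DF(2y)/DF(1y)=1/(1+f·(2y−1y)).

step 1 [1y] zero: DF = P = 1979/2000 ≈ 0.989500
step 2 [2y] zero: DF = P = 1211/1250 ≈ 0.968800
step 3 [3y] swap r/1=740/28843: DF=(1 − 740/28843·(0.989500+0.968800))/(1+740/28843) = 463/500 ≈ 0.926000
step 4 [4y] swap r/1=869/37974: DF=(1 − 869/37974·(0.989500+0.968800+0.926000))/(1+869/37974) = 9131/10000 ≈ 0.913100

1 1 1979/2000
2 2 1211/1250
3 3 463/500
4 4 9131/10000
f(1y,2y) = ((1979/2000)/(1211/1250) − 1)/(1) = 207/9688 ≈ 2.1367%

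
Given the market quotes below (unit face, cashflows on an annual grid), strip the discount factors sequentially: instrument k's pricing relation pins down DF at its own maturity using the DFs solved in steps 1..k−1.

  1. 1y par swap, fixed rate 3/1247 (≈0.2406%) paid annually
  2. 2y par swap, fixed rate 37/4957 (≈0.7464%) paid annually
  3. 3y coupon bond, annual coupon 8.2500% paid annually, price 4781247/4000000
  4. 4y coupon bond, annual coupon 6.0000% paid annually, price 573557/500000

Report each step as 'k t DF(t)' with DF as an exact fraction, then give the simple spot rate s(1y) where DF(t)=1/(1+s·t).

1 1 1247/1250
2 2 2463/2500
3 3 9531/10000
4 4 229/250
s(1y) = (1/(1247/1250) − 1)/(1) = 3/1247 ≈ 0.2406%

step 1 [1y] swap r/1=3/1247: DF=(1 − 3/1247·(0))/(1+3/1247) = 1247/1250 ≈ 0.997600
step 2 [2y] swap r/1=37/4957: DF=(1 − 37/4957·(0.997600))/(1+37/4957) = 2463/2500 ≈ 0.985200
step 3 [3y] bond c/1=33/400: DF=(4781247/4000000 − 33/400·(0.997600+0.985200))/(1+33/400) = 9531/10000 ≈ 0.953100
step 4 [4y] bond c/1=3/50: DF=(573557/500000 − 3/50·(0.997600+0.985200+0.953100))/(1+3/50) = 229/250 ≈ 0.916000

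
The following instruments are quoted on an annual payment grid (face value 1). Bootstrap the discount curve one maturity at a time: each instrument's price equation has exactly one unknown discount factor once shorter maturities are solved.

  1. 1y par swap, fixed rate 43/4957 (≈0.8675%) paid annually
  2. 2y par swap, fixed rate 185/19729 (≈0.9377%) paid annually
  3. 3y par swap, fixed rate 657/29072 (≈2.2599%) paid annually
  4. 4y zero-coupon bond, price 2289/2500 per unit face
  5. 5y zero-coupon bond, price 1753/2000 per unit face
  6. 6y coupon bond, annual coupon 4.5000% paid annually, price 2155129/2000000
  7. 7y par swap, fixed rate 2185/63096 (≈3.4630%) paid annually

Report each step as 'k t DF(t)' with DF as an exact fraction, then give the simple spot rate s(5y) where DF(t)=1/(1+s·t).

1 1 4957/5000
2 2 1963/2000
3 3 9343/10000
4 4 2289/2500
5 5 1753/2000
6 6 518/625
7 7 1563/2000
s(5y) = (1/(1753/2000) − 1)/(5) = 247/8765 ≈ 2.8180%

step 1 [1y] swap r/1=43/4957: DF=(1 − 43/4957·(0))/(1+43/4957) = 4957/5000 ≈ 0.991400
step 2 [2y] swap r/1=185/19729: DF=(1 − 185/19729·(0.991400))/(1+185/19729) = 1963/2000 ≈ 0.981500
step 3 [3y] swap r/1=657/29072: DF=(1 − 657/29072·(0.991400+0.981500))/(1+657/29072) = 9343/10000 ≈ 0.934300
step 4 [4y] zero: DF = P = 2289/2500 ≈ 0.915600
step 5 [5y] zero: DF = P = 1753/2000 ≈ 0.876500
step 6 [6y] bond c/1=9/200: DF=(2155129/2000000 − 9/200·(0.991400+0.981500+0.934300+0.915600+0.876500))/(1+9/200) = 518/625 ≈ 0.828800
step 7 [7y] swap r/1=2185/63096: DF=(1 − 2185/63096·(0.991400+0.981500+0.934300+0.915600+0.876500+0.828800))/(1+2185/63096) = 1563/2000 ≈ 0.781500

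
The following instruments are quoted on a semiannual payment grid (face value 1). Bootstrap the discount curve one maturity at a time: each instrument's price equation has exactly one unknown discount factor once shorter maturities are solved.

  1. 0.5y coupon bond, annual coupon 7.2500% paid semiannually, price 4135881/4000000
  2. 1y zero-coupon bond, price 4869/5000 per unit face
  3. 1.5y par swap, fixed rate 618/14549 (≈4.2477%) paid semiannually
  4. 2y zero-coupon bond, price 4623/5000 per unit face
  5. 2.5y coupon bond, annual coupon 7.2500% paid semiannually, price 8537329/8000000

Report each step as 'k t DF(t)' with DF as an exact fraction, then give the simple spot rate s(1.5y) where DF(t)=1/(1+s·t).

1 1/2 4989/5000
2 1 4869/5000
3 3/2 4691/5000
4 2 4623/5000
5 5/2 8957/10000
s(1.5y) = (1/(4691/5000) − 1)/(3/2) = 206/4691 ≈ 4.3914%

step 1 [0.5y] bond c/2=29/800: DF=(4135881/4000000 − 29/800·(0))/(1+29/800) = 4989/5000 ≈ 0.997800
step 2 [1y] zero: DF = P = 4869/5000 ≈ 0.973800
step 3 [1.5y] swap r/2=309/14549: DF=(1 − 309/14549·(0.997800+0.973800))/(1+309/14549) = 4691/5000 ≈ 0.938200
step 4 [2y] zero: DF = P = 4623/5000 ≈ 0.924600
step 5 [2.5y] bond c/2=29/800: DF=(8537329/8000000 − 29/800·(0.997800+0.973800+0.938200+0.924600))/(1+29/800) = 8957/10000 ≈ 0.895700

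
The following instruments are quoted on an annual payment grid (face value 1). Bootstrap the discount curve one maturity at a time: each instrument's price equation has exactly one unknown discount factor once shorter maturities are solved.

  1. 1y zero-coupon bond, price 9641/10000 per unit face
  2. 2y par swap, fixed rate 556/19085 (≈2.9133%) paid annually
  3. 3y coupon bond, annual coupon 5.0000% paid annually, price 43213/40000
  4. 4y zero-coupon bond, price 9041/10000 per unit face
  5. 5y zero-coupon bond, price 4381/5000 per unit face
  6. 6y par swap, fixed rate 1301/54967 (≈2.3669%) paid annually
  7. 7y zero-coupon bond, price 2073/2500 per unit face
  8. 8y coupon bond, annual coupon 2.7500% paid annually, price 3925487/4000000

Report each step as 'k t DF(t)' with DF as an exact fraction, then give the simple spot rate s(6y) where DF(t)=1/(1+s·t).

step 1 [1y] zero: DF = P = 9641/10000 ≈ 0.964100
step 2 [2y] swap r/1=556/19085: DF=(1 − 556/19085·(0.964100))/(1+556/19085) = 2361/2500 ≈ 0.944400
step 3 [3y] bond c/1=1/20: DF=(43213/40000 − 1/20·(0.964100+0.944400))/(1+1/20) = 469/500 ≈ 0.938000
step 4 [4y] zero: DF = P = 9041/10000 ≈ 0.904100
step 5 [5y] zero: DF = P = 4381/5000 ≈ 0.876200
step 6 [6y] swap r/1=1301/54967: DF=(1 − 1301/54967·(0.964100+0.944400+0.938000+0.904100+0.876200))/(1+1301/54967) = 8699/10000 ≈ 0.869900
step 7 [7y] zero: DF = P = 2073/2500 ≈ 0.829200
step 8 [8y] bond c/1=11/400: DF=(3925487/4000000 − 11/400·(0.964100+0.944400+0.938000+0.904100+0.876200+0.869900+0.829200))/(1+11/400) = 3929/5000 ≈ 0.785800

1 1 9641/10000
2 2 2361/2500
3 3 469/500
4 4 9041/10000
5 5 4381/5000
6 6 8699/10000
7 7 2073/2500
8 8 3929/5000
s(6y) = (1/(8699/10000) − 1)/(6) = 1301/52194 ≈ 2.4926%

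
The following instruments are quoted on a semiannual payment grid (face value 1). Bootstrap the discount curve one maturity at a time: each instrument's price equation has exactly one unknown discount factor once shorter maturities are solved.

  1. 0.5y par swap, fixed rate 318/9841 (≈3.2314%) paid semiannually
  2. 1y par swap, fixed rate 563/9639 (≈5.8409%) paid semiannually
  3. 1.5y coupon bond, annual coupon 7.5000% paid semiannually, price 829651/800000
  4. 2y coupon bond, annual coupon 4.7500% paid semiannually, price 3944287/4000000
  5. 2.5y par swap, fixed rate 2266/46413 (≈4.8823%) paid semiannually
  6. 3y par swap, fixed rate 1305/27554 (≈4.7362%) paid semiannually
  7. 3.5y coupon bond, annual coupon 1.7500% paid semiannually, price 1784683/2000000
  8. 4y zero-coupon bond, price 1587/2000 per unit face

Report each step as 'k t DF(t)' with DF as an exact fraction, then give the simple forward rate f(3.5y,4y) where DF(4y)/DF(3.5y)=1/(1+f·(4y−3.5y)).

1 1/2 9841/10000
2 1 9437/10000
3 3/2 9299/10000
4 2 8969/10000
5 5/2 8867/10000
6 3 1739/2000
7 7/2 523/625
8 4 1587/2000
f(3.5y,4y) = ((523/625)/(1587/2000) − 1)/(1/2) = 866/7935 ≈ 10.9137%

step 1 [0.5y] swap r/2=159/9841: DF=(1 − 159/9841·(0))/(1+159/9841) = 9841/10000 ≈ 0.984100
step 2 [1y] swap r/2=563/19278: DF=(1 − 563/19278·(0.984100))/(1+563/19278) = 9437/10000 ≈ 0.943700
step 3 [1.5y] bond c/2=3/80: DF=(829651/800000 − 3/80·(0.984100+0.943700))/(1+3/80) = 9299/10000 ≈ 0.929900
step 4 [2y] bond c/2=19/800: DF=(3944287/4000000 − 19/800·(0.984100+0.943700+0.929900))/(1+19/800) = 8969/10000 ≈ 0.896900
step 5 [2.5y] swap r/2=1133/46413: DF=(1 − 1133/46413·(0.984100+0.943700+0.929900+0.896900))/(1+1133/46413) = 8867/10000 ≈ 0.886700
step 6 [3y] swap r/2=1305/55108: DF=(1 − 1305/55108·(0.984100+0.943700+0.929900+0.896900+0.886700))/(1+1305/55108) = 1739/2000 ≈ 0.869500
step 7 [3.5y] bond c/2=7/800: DF=(1784683/2000000 − 7/800·(0.984100+0.943700+0.929900+0.896900+0.886700+0.869500))/(1+7/800) = 523/625 ≈ 0.836800
step 8 [4y] zero: DF = P = 1587/2000 ≈ 0.793500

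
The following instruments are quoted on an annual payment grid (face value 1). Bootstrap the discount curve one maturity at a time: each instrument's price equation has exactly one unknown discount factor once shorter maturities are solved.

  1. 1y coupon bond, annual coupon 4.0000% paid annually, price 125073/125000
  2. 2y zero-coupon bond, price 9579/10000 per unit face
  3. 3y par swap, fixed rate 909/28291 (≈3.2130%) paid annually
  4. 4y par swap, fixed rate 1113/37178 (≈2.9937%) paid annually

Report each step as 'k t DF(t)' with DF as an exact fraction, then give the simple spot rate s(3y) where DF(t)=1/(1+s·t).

1 1 9621/10000
2 2 9579/10000
3 3 9091/10000
4 4 8887/10000
s(3y) = (1/(9091/10000) − 1)/(3) = 303/9091 ≈ 3.3330%

step 1 [1y] bond c/1=1/25: DF=(125073/125000 − 1/25·(0))/(1+1/25) = 9621/10000 ≈ 0.962100
step 2 [2y] zero: DF = P = 9579/10000 ≈ 0.957900
step 3 [3y] swap r/1=909/28291: DF=(1 − 909/28291·(0.962100+0.957900))/(1+909/28291) = 9091/10000 ≈ 0.909100
step 4 [4y] swap r/1=1113/37178: DF=(1 − 1113/37178·(0.962100+0.957900+0.909100))/(1+1113/37178) = 8887/10000 ≈ 0.888700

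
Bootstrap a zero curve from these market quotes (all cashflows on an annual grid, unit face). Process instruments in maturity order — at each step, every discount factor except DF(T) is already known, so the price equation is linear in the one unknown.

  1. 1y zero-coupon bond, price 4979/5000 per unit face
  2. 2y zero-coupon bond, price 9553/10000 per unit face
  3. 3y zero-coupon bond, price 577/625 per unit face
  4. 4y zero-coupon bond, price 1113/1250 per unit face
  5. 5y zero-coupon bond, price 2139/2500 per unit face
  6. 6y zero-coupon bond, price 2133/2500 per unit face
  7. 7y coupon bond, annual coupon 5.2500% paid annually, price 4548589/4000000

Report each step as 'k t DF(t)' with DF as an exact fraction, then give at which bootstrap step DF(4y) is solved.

step 1 [1y] zero: DF = P = 4979/5000 ≈ 0.995800
step 2 [2y] zero: DF = P = 9553/10000 ≈ 0.955300
step 3 [3y] zero: DF = P = 577/625 ≈ 0.923200
step 4 [4y] zero: DF = P = 1113/1250 ≈ 0.890400
step 5 [5y] zero: DF = P = 2139/2500 ≈ 0.855600
step 6 [6y] zero: DF = P = 2133/2500 ≈ 0.853200
step 7 [7y] bond c/1=21/400: DF=(4548589/4000000 − 21/400·(0.995800+0.955300+0.923200+0.890400+0.855600+0.853200))/(1+21/400) = 4037/5000 ≈ 0.807400

1 1 4979/5000
2 2 9553/10000
3 3 577/625
4 4 1113/1250
5 5 2139/2500
6 6 2133/2500
7 7 4037/5000
DF(4y) is solved at step 4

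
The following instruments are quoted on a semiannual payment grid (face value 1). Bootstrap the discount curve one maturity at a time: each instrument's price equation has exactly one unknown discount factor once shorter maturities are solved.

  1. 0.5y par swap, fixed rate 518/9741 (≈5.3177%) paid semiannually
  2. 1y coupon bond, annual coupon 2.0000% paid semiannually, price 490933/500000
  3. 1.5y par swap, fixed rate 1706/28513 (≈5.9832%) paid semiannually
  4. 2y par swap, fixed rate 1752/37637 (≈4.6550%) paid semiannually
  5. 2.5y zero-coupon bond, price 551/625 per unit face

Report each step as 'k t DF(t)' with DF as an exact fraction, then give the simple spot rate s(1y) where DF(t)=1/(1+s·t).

step 1 [0.5y] swap r/2=259/9741: DF=(1 − 259/9741·(0))/(1+259/9741) = 9741/10000 ≈ 0.974100
step 2 [1y] bond c/2=1/100: DF=(490933/500000 − 1/100·(0.974100))/(1+1/100) = 77/80 ≈ 0.962500
step 3 [1.5y] swap r/2=853/28513: DF=(1 − 853/28513·(0.974100+0.962500))/(1+853/28513) = 9147/10000 ≈ 0.914700
step 4 [2y] swap r/2=876/37637: DF=(1 − 876/37637·(0.974100+0.962500+0.914700))/(1+876/37637) = 2281/2500 ≈ 0.912400
step 5 [2.5y] zero: DF = P = 551/625 ≈ 0.881600

1 1/2 9741/10000
2 1 77/80
3 3/2 9147/10000
4 2 2281/2500
5 5/2 551/625
s(1y) = (1/(77/80) − 1)/(1) = 3/77 ≈ 3.8961%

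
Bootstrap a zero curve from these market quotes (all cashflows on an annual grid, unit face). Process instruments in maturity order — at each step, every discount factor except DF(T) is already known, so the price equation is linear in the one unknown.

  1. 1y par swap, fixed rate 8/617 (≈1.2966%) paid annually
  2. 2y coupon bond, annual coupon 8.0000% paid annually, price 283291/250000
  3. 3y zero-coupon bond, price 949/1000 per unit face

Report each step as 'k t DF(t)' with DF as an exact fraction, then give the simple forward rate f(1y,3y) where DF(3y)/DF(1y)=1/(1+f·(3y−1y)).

1 1 617/625
2 2 9761/10000
3 3 949/1000
f(1y,3y) = ((617/625)/(949/1000) − 1)/(2) = 191/9490 ≈ 2.0126%

step 1 [1y] swap r/1=8/617: DF=(1 − 8/617·(0))/(1+8/617) = 617/625 ≈ 0.987200
step 2 [2y] bond c/1=2/25: DF=(283291/250000 − 2/25·(0.987200))/(1+2/25) = 9761/10000 ≈ 0.976100
step 3 [3y] zero: DF = P = 949/1000 ≈ 0.949000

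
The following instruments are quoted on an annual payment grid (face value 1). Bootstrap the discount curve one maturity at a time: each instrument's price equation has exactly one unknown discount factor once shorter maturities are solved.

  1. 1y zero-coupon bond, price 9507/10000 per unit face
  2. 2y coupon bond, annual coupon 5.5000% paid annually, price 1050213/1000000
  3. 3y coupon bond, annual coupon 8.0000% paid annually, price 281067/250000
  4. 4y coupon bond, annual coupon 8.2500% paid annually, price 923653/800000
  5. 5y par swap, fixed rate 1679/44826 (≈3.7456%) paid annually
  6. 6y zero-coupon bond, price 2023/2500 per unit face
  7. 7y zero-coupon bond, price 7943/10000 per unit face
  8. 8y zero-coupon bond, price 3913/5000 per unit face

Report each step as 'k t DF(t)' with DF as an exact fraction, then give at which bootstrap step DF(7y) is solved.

step 1 [1y] zero: DF = P = 9507/10000 ≈ 0.950700
step 2 [2y] bond c/1=11/200: DF=(1050213/1000000 − 11/200·(0.950700))/(1+11/200) = 9459/10000 ≈ 0.945900
step 3 [3y] bond c/1=2/25: DF=(281067/250000 − 2/25·(0.950700+0.945900))/(1+2/25) = 1801/2000 ≈ 0.900500
step 4 [4y] bond c/1=33/400: DF=(923653/800000 − 33/400·(0.950700+0.945900+0.900500))/(1+33/400) = 4267/5000 ≈ 0.853400
step 5 [5y] swap r/1=1679/44826: DF=(1 − 1679/44826·(0.950700+0.945900+0.900500+0.853400))/(1+1679/44826) = 8321/10000 ≈ 0.832100
step 6 [6y] zero: DF = P = 2023/2500 ≈ 0.809200
step 7 [7y] zero: DF = P = 7943/10000 ≈ 0.794300
step 8 [8y] zero: DF = P = 3913/5000 ≈ 0.782600

1 1 9507/10000
2 2 9459/10000
3 3 1801/2000
4 4 4267/5000
5 5 8321/10000
6 6 2023/2500
7 7 7943/10000
8 8 3913/5000
DF(7y) is solved at step 7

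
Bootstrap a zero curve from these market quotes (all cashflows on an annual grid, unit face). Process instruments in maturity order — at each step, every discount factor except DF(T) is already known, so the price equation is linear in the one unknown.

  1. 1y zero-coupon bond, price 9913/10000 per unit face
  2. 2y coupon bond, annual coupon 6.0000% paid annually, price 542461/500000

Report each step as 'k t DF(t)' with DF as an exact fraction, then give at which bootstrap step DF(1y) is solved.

step 1 [1y] zero: DF = P = 9913/10000 ≈ 0.991300
step 2 [2y] bond c/1=3/50: DF=(542461/500000 − 3/50·(0.991300))/(1+3/50) = 4837/5000 ≈ 0.967400

1 1 9913/10000
2 2 4837/5000
DF(1y) is solved at step 1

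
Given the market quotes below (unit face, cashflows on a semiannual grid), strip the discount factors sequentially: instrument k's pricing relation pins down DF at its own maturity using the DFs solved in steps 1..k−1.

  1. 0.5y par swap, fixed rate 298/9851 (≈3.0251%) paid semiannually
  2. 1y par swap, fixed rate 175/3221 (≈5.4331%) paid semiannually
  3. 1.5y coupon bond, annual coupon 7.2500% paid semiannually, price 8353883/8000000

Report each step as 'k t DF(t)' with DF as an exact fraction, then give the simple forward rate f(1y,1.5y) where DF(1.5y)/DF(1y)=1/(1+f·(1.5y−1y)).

step 1 [0.5y] swap r/2=149/9851: DF=(1 − 149/9851·(0))/(1+149/9851) = 9851/10000 ≈ 0.985100
step 2 [1y] swap r/2=175/6442: DF=(1 − 175/6442·(0.985100))/(1+175/6442) = 379/400 ≈ 0.947500
step 3 [1.5y] bond c/2=29/800: DF=(8353883/8000000 − 29/800·(0.985100+0.947500))/(1+29/800) = 9401/10000 ≈ 0.940100

1 1/2 9851/10000
2 1 379/400
3 3/2 9401/10000
f(1y,1.5y) = ((379/400)/(9401/10000) − 1)/(1/2) = 148/9401 ≈ 1.5743%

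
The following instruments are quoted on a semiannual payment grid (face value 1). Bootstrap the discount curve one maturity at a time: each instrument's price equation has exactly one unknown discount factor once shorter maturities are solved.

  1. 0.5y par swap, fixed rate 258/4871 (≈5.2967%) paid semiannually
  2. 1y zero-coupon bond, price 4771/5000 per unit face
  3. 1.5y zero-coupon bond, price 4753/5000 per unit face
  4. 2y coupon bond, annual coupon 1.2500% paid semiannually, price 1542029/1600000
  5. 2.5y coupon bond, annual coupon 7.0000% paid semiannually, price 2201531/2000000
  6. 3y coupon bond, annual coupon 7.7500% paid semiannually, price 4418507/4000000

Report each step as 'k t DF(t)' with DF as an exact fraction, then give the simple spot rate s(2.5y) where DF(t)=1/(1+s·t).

1 1/2 4871/5000
2 1 4771/5000
3 3/2 4753/5000
4 2 9399/10000
5 5/2 584/625
6 3 8861/10000
s(2.5y) = (1/(584/625) − 1)/(5/2) = 41/1460 ≈ 2.8082%

step 1 [0.5y] swap r/2=129/4871: DF=(1 − 129/4871·(0))/(1+129/4871) = 4871/5000 ≈ 0.974200
step 2 [1y] zero: DF = P = 4771/5000 ≈ 0.954200
step 3 [1.5y] zero: DF = P = 4753/5000 ≈ 0.950600
step 4 [2y] bond c/2=1/160: DF=(1542029/1600000 − 1/160·(0.974200+0.954200+0.950600))/(1+1/160) = 9399/10000 ≈ 0.939900
step 5 [2.5y] bond c/2=7/200: DF=(2201531/2000000 − 7/200·(0.974200+0.954200+0.950600+0.939900))/(1+7/200) = 584/625 ≈ 0.934400
step 6 [3y] bond c/2=31/800: DF=(4418507/4000000 − 31/800·(0.974200+0.954200+0.950600+0.939900+0.934400))/(1+31/800) = 8861/10000 ≈ 0.886100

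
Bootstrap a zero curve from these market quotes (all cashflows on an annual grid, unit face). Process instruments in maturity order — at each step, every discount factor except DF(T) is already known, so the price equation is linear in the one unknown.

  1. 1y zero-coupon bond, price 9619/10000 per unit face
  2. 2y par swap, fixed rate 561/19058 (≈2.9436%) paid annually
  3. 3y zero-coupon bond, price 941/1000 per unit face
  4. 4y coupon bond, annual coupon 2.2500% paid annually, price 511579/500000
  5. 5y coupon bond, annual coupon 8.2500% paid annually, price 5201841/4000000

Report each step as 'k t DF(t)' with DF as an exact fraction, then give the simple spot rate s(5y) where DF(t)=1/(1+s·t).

step 1 [1y] zero: DF = P = 9619/10000 ≈ 0.961900
step 2 [2y] swap r/1=561/19058: DF=(1 − 561/19058·(0.961900))/(1+561/19058) = 9439/10000 ≈ 0.943900
step 3 [3y] zero: DF = P = 941/1000 ≈ 0.941000
step 4 [4y] bond c/1=9/400: DF=(511579/500000 − 9/400·(0.961900+0.943900+0.941000))/(1+9/400) = 469/500 ≈ 0.938000
step 5 [5y] bond c/1=33/400: DF=(5201841/4000000 − 33/400·(0.961900+0.943900+0.941000+0.938000))/(1+33/400) = 9129/10000 ≈ 0.912900

1 1 9619/10000
2 2 9439/10000
3 3 941/1000
4 4 469/500
5 5 9129/10000
s(5y) = (1/(9129/10000) − 1)/(5) = 871/45645 ≈ 1.9082%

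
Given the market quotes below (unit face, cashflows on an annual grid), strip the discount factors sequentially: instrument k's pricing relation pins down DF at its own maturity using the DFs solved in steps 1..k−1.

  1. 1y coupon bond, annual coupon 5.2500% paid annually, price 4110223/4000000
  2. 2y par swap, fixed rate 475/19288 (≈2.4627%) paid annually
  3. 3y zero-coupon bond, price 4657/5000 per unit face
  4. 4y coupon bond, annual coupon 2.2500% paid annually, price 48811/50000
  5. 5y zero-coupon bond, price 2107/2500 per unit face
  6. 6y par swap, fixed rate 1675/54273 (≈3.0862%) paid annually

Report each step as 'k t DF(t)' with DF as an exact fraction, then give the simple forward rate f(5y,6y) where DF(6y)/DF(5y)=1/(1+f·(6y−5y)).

1 1 9763/10000
2 2 381/400
3 3 4657/5000
4 4 4459/5000
5 5 2107/2500
6 6 333/400
f(5y,6y) = ((2107/2500)/(333/400) − 1)/(1) = 103/8325 ≈ 1.2372%

step 1 [1y] bond c/1=21/400: DF=(4110223/4000000 − 21/400·(0))/(1+21/400) = 9763/10000 ≈ 0.976300
step 2 [2y] swap r/1=475/19288: DF=(1 − 475/19288·(0.976300))/(1+475/19288) = 381/400 ≈ 0.952500
step 3 [3y] zero: DF = P = 4657/5000 ≈ 0.931400
step 4 [4y] bond c/1=9/400: DF=(48811/50000 − 9/400·(0.976300+0.952500+0.931400))/(1+9/400) = 4459/5000 ≈ 0.891800
step 5 [5y] zero: DF = P = 2107/2500 ≈ 0.842800
step 6 [6y] swap r/1=1675/54273: DF=(1 − 1675/54273·(0.976300+0.952500+0.931400+0.891800+0.842800))/(1+1675/54273) = 333/400 ≈ 0.832500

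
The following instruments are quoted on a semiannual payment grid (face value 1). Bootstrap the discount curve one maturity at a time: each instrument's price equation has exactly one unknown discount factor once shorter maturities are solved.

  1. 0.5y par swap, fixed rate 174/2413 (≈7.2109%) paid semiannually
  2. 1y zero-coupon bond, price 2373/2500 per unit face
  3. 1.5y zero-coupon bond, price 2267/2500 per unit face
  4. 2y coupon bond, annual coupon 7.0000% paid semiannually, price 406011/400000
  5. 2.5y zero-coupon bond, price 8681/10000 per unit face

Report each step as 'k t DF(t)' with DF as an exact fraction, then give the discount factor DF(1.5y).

1 1/2 2413/2500
2 1 2373/2500
3 3/2 2267/2500
4 2 8853/10000
5 5/2 8681/10000
DF(1.5y) = 2267/2500 ≈ 0.906800

step 1 [0.5y] swap r/2=87/2413: DF=(1 − 87/2413·(0))/(1+87/2413) = 2413/2500 ≈ 0.965200
step 2 [1y] zero: DF = P = 2373/2500 ≈ 0.949200
step 3 [1.5y] zero: DF = P = 2267/2500 ≈ 0.906800
step 4 [2y] bond c/2=7/200: DF=(406011/400000 − 7/200·(0.965200+0.949200+0.906800))/(1+7/200) = 8853/10000 ≈ 0.885300
step 5 [2.5y] zero: DF = P = 8681/10000 ≈ 0.868100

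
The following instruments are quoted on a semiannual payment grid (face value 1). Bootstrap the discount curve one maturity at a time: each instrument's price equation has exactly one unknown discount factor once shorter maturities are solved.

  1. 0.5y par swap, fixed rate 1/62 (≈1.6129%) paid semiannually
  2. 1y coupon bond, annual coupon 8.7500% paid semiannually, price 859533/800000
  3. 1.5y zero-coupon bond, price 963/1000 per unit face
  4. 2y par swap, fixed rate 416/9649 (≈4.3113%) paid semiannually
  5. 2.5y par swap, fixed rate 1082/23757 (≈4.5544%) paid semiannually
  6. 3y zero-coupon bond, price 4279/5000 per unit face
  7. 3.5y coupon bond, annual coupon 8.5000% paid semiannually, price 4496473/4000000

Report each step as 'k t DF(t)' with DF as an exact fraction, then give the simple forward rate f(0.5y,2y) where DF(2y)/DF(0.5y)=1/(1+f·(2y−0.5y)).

1 1/2 124/125
2 1 4939/5000
3 3/2 963/1000
4 2 573/625
5 5/2 4459/5000
6 3 4279/5000
7 7/2 8497/10000
f(0.5y,2y) = ((124/125)/(573/625) − 1)/(3/2) = 94/1719 ≈ 5.4683%

step 1 [0.5y] swap r/2=1/124: DF=(1 − 1/124·(0))/(1+1/124) = 124/125 ≈ 0.992000
step 2 [1y] bond c/2=7/160: DF=(859533/800000 − 7/160·(0.992000))/(1+7/160) = 4939/5000 ≈ 0.987800
step 3 [1.5y] zero: DF = P = 963/1000 ≈ 0.963000
step 4 [2y] swap r/2=208/9649: DF=(1 − 208/9649·(0.992000+0.987800+0.963000))/(1+208/9649) = 573/625 ≈ 0.916800
step 5 [2.5y] swap r/2=541/23757: DF=(1 − 541/23757·(0.992000+0.987800+0.963000+0.916800))/(1+541/23757) = 4459/5000 ≈ 0.891800
step 6 [3y] zero: DF = P = 4279/5000 ≈ 0.855800
step 7 [3.5y] bond c/2=17/400: DF=(4496473/4000000 − 17/400·(0.992000+0.987800+0.963000+0.916800+0.891800+0.855800))/(1+17/400) = 8497/10000 ≈ 0.849700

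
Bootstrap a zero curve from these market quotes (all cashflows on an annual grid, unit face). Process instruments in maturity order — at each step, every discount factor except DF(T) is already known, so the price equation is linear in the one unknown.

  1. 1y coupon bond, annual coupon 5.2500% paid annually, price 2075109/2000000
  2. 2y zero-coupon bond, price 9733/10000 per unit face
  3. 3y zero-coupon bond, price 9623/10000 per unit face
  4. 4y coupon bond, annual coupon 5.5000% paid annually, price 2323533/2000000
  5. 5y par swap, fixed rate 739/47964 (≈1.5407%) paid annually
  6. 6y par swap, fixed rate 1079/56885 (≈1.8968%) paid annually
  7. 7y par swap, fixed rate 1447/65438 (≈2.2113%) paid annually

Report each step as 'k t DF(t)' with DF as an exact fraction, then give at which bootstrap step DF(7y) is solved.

step 1 [1y] bond c/1=21/400: DF=(2075109/2000000 − 21/400·(0))/(1+21/400) = 4929/5000 ≈ 0.985800
step 2 [2y] zero: DF = P = 9733/10000 ≈ 0.973300
step 3 [3y] zero: DF = P = 9623/10000 ≈ 0.962300
step 4 [4y] bond c/1=11/200: DF=(2323533/2000000 − 11/200·(0.985800+0.973300+0.962300))/(1+11/200) = 9489/10000 ≈ 0.948900
step 5 [5y] swap r/1=739/47964: DF=(1 − 739/47964·(0.985800+0.973300+0.962300+0.948900))/(1+739/47964) = 9261/10000 ≈ 0.926100
step 6 [6y] swap r/1=1079/56885: DF=(1 − 1079/56885·(0.985800+0.973300+0.962300+0.948900+0.926100))/(1+1079/56885) = 8921/10000 ≈ 0.892100
step 7 [7y] swap r/1=1447/65438: DF=(1 − 1447/65438·(0.985800+0.973300+0.962300+0.948900+0.926100+0.892100))/(1+1447/65438) = 8553/10000 ≈ 0.855300

1 1 4929/5000
2 2 9733/10000
3 3 9623/10000
4 4 9489/10000
5 5 9261/10000
6 6 8921/10000
7 7 8553/10000
DF(7y) is solved at step 7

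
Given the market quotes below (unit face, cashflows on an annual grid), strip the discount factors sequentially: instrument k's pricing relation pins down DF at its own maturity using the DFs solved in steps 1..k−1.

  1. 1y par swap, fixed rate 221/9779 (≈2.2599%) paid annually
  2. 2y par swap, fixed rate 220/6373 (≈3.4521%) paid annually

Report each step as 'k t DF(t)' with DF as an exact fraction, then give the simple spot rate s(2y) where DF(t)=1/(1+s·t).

1 1 9779/10000
2 2 467/500
s(2y) = (1/(467/500) − 1)/(2) = 33/934 ≈ 3.5332%

step 1 [1y] swap r/1=221/9779: DF=(1 − 221/9779·(0))/(1+221/9779) = 9779/10000 ≈ 0.977900
step 2 [2y] swap r/1=220/6373: DF=(1 − 220/6373·(0.977900))/(1+220/6373) = 467/500 ≈ 0.934000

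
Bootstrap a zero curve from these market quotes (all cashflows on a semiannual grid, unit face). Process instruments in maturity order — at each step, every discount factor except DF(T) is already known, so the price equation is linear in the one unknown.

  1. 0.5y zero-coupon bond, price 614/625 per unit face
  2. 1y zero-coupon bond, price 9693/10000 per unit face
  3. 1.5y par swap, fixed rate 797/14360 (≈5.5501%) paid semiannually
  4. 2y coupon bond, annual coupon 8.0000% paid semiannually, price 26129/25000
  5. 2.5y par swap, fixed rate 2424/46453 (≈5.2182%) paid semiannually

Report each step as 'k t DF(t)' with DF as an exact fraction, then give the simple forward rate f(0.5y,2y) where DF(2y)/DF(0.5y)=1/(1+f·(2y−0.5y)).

1 1/2 614/625
2 1 9693/10000
3 3/2 9203/10000
4 2 1789/2000
5 5/2 2197/2500
f(0.5y,2y) = ((614/625)/(1789/2000) − 1)/(3/2) = 586/8945 ≈ 6.5511%

step 1 [0.5y] zero: DF = P = 614/625 ≈ 0.982400
step 2 [1y] zero: DF = P = 9693/10000 ≈ 0.969300
step 3 [1.5y] swap r/2=797/28720: DF=(1 − 797/28720·(0.982400+0.969300))/(1+797/28720) = 9203/10000 ≈ 0.920300
step 4 [2y] bond c/2=1/25: DF=(26129/25000 − 1/25·(0.982400+0.969300+0.920300))/(1+1/25) = 1789/2000 ≈ 0.894500
step 5 [2.5y] swap r/2=1212/46453: DF=(1 − 1212/46453·(0.982400+0.969300+0.920300+0.894500))/(1+1212/46453) = 2197/2500 ≈ 0.878800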